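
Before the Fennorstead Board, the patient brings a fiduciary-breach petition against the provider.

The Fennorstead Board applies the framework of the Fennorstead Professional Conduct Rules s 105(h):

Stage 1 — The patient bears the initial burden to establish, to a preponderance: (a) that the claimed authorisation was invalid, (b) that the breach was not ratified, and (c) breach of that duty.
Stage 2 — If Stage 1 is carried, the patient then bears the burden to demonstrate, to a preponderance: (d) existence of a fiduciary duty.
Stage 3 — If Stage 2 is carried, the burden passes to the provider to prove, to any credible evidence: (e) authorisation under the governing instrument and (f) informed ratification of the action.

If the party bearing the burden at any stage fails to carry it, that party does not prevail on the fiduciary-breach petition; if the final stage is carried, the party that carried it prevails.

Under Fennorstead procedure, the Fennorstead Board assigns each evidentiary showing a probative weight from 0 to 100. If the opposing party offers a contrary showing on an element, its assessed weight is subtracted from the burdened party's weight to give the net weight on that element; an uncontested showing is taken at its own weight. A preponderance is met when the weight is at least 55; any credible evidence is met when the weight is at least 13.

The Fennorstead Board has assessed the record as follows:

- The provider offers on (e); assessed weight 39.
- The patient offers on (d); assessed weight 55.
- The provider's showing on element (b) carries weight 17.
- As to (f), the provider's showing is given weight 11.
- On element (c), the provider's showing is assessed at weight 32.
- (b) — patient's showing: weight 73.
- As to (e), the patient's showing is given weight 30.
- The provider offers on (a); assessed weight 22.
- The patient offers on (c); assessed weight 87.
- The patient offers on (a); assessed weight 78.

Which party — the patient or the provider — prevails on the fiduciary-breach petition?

Stage 1 — burden on patient; standard: a preponderance (weight is at least 55).
    (a): 78 − 22 = 56 ≥ 55 [met]
    (b): 73 − 17 = 56 ≥ 55 [met]
    (c): 87 − 32 = 55 ≥ 55 [met]
  All elements met. The patient retains the burden for Stage 2.
Stage 2 — burden on patient; standard: a preponderance (weight is at least 55).
    (d): 55 ≥ 55 [met]
  Stage 2 is satisfied; the onus moves to the provider.
Stage 3 — burden on provider; standard: any credible evidence (weight is at least 13).
    (e): 39 − 30 = 9 < 13 [not met]
    (f): 11 < 13 [not met]
  Not every element is met, so the provider fails to carry Stage 3.
The analysis ends at Stage 3; the patient prevails.

patient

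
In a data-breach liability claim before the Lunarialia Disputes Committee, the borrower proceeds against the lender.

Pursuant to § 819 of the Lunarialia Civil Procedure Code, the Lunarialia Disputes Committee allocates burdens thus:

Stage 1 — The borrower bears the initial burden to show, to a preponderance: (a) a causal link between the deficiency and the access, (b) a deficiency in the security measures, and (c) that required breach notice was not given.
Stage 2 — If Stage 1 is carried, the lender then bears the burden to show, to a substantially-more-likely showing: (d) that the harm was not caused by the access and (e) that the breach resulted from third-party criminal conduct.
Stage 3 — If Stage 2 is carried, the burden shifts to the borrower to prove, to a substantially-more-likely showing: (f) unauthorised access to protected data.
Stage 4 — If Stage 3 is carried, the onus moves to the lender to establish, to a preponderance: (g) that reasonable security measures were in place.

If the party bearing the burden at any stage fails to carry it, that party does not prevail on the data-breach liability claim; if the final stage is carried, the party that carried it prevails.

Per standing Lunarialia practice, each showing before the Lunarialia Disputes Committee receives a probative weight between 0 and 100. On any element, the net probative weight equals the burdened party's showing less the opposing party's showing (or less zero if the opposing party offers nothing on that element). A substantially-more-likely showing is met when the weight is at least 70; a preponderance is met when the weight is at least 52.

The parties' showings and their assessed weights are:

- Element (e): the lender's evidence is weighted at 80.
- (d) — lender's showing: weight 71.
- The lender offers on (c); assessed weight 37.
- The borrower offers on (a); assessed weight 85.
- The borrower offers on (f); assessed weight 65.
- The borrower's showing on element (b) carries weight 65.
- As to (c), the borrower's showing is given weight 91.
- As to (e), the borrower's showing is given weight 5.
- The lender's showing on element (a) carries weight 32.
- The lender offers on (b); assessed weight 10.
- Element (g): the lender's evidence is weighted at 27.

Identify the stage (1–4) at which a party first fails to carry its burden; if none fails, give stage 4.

Stage 1 (borrower, a preponderance, weight is at least 52): (a) net 85−32=53 ≥ 52 — meets; (b) net 65−10=55 ≥ 52 — meets; (c) net 91−37=54 ≥ 52 — meets.
  The borrower carries Stage 1; the lender now bears the burden.
Stage 2 (lender, a substantially-more-likely showing, weight is at least 70): (d) 71 ≥ 70 — meets; (e) net 80−5=75 ≥ 70 — meets.
  The lender carries Stage 2; the borrower now bears the burden.
Stage 3 (borrower, a substantially-more-likely showing, weight is at least 70): (f) 65 < 70 — fails.
  Stage 3 not carried; the borrower fails its burden.
The analysis ends at Stage 3; the lender prevails.

stage 3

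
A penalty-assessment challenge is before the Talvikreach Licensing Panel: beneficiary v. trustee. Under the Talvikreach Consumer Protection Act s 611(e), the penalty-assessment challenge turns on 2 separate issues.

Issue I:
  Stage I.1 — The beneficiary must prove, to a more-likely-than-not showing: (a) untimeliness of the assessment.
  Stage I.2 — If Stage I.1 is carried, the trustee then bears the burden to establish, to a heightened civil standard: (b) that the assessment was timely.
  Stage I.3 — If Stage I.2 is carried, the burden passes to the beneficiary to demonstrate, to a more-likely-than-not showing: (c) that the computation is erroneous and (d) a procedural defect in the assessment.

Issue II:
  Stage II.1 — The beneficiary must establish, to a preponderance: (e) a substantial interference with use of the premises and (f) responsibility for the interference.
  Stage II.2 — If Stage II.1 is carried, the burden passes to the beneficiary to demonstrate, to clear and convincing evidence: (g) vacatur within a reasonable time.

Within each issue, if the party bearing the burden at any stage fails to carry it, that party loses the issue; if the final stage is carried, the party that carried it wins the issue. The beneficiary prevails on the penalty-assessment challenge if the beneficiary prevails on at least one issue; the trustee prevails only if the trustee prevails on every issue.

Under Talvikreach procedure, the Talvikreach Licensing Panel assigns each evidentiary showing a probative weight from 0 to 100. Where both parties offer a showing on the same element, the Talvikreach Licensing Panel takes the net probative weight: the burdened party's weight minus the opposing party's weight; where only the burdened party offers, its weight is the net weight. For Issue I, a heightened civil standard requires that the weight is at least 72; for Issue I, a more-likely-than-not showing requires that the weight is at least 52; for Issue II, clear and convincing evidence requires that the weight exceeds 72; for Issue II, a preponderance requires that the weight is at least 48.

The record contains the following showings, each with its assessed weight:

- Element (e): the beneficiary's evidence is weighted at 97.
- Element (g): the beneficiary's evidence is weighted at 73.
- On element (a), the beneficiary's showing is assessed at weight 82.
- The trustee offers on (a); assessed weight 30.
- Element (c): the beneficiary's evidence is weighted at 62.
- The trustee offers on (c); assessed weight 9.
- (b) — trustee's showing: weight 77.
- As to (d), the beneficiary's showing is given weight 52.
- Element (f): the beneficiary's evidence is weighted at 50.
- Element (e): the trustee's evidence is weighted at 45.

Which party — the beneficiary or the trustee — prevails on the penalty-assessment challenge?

— Issue I —
At Stage I.1 the beneficiary must meet a more-likely-than-not showing (weight is at least 52): on (a) the weight is 82 less the opposing 30 gives net 52, which does reach 52, so (a) meets the standard.
  The beneficiary carries Stage I.1; the trustee now bears the burden.
At Stage I.2 the trustee must meet a heightened civil standard (weight is at least 72): on (b) the weight is 77, which does reach 72, so (b) meets the standard.
  Stage I.2 carried; the burden shifts to the beneficiary.
At Stage I.3 the beneficiary must meet a more-likely-than-not showing (weight is at least 52): on (c) the weight is 62 less the opposing 9 gives net 53, ≥ 52, so (c) meets the standard; on (d) the weight is 52, which does reach 52, so (d) meets the standard.
  The beneficiary carries the last stage.
All stages carried — the beneficiary prevails on this issue.
— Issue II —
Stage II.1 — burden on beneficiary; standard: a preponderance (weight is at least 48).
    (e): 97 − 45 = 52 ≥ 48 [met]
    (f): 50 ≥ 48 [met]
  Stage II.1 carried; the burden remains with the beneficiary.
Stage II.2 — burden on beneficiary; standard: clear and convincing evidence (weight exceeds 72).
    (g): 73 > 72 [met]
  All elements met at the final stage.
All stages carried — the beneficiary prevails on this issue.
Per-issue: Issue I → beneficiary; Issue II → beneficiary. The beneficiary must prevail on at least one issue; overall, the beneficiary prevails.

beneficiary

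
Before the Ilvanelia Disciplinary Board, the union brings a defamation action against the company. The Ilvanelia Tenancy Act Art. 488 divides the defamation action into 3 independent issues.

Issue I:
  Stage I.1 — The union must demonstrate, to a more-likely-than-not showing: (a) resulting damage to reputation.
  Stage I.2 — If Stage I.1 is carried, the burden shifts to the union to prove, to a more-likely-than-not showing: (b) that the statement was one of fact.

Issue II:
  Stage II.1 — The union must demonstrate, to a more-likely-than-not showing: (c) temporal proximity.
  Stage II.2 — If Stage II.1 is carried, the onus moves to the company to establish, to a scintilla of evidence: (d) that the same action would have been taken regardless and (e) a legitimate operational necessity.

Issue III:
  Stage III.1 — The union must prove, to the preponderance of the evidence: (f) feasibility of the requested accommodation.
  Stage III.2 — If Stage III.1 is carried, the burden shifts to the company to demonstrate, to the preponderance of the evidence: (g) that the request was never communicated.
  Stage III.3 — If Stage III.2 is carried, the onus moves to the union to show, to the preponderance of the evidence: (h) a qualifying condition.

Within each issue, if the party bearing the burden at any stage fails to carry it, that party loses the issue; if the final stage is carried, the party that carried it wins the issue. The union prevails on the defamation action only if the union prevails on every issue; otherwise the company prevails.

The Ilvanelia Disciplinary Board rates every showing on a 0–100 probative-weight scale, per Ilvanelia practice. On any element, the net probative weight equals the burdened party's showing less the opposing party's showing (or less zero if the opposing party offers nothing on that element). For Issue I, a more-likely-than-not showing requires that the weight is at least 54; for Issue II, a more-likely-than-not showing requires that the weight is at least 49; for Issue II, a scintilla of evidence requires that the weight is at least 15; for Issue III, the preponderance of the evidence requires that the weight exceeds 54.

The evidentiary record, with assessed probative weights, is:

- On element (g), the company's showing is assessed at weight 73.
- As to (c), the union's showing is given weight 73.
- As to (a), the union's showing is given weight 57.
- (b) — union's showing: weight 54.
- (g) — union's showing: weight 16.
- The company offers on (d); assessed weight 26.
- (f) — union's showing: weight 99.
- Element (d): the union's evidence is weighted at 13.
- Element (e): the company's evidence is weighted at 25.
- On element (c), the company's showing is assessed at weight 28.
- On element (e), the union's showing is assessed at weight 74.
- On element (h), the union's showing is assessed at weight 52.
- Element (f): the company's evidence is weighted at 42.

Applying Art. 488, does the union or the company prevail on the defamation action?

company

— Issue I —
Stage I.1 (union, a more-likely-than-not showing, weight is at least 54): (a) 57 ≥ 54 — meets.
  Stage I.1 carried; the burden remains with the union.
Stage I.2 (union, a more-likely-than-not showing, weight is at least 54): (b) 54 ≥ 54 — meets.
  Stage I.2 carried; the final stage is satisfied.
All stages carried — the union prevails on this issue.
— Issue II —
Stage II.1 — burden on union; standard: a more-likely-than-not showing (weight is at least 49).
    (c): 73 − 28 = 45 < 49 [not met]
  Not every element is met, so the union fails to carry Stage II.1.
The company prevails on this issue.
— Issue III —
Stage III.1 — burden on union; standard: the preponderance of the evidence (weight exceeds 54).
    (f): 99 − 42 = 57 > 54 [met]
  The union carries Stage III.1; the company now bears the burden.
Stage III.2 — burden on company; standard: the preponderance of the evidence (weight exceeds 54).
    (g): 73 − 16 = 57 > 54 [met]
  Stage III.2 is satisfied; the onus moves to the union.
Stage III.3 — burden on union; standard: the preponderance of the evidence (weight exceeds 54).
    (h): 52 ≤ 54 [not met]
  Not every element is met, so the union fails to carry Stage III.3.
The analysis ends at Stage III.3; the company prevails on this issue.
Per-issue: Issue I → union; Issue II → company; Issue III → company. The union must prevail on every issue; overall, the company prevails.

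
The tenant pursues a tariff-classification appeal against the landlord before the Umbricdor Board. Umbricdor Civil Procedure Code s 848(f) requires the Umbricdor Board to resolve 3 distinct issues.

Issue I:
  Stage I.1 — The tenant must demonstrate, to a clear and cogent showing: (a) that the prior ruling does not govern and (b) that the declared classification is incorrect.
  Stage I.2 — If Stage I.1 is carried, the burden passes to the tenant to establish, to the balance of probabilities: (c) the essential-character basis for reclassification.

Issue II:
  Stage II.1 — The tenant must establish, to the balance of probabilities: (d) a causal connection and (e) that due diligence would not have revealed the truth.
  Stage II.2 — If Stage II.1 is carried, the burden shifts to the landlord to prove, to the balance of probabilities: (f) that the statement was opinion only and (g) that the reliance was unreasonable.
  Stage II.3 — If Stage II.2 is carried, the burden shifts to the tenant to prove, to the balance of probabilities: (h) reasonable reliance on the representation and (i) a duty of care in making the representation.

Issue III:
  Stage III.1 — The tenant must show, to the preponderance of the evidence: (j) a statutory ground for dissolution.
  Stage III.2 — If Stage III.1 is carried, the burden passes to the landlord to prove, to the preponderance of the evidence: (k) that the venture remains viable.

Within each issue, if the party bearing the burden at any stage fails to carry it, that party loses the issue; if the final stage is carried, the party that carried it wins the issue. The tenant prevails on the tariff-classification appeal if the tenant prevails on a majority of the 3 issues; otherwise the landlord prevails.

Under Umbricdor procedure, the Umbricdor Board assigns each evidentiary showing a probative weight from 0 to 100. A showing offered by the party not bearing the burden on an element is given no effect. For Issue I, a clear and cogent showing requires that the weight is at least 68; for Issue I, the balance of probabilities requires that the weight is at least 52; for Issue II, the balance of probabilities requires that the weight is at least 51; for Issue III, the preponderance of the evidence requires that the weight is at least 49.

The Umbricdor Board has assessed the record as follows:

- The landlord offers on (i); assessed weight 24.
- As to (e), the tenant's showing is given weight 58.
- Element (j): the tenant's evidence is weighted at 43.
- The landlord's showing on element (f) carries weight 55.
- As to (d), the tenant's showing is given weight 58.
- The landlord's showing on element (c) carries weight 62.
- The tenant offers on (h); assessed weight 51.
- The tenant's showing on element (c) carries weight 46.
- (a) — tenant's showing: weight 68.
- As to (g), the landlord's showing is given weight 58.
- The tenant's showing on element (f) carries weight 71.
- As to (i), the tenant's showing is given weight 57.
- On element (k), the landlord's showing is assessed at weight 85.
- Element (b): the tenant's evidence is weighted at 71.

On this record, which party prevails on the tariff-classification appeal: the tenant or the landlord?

— Issue I —
At Stage I.1 the tenant must meet a clear and cogent showing (weight is at least 68): on (a) the weight is 68, ≥ 68, so (a) meets the standard; on (b) the weight is 71, ≥ 68, so (b) meets the standard.
  Stage I.1 is satisfied; the tenant continues to bear the burden.
At Stage I.2 the tenant must meet the balance of probabilities (weight is at least 52): on (c) the weight is 46 (the landlord's 62 is given no effect), < 52, so (c) does not meet the standard.
  Not every element is met, so the tenant fails to carry Stage I.2.
The landlord prevails on this issue.
— Issue II —
Stage II.1 (tenant, the balance of probabilities, weight is at least 51): (d) 58 ≥ 51 — meets; (e) 58 ≥ 51 — meets.
  The tenant carries Stage II.1; the landlord now bears the burden.
Stage II.2 (landlord, the balance of probabilities, weight is at least 51): (f) 55 (tenant's 71 disregarded) ≥ 51 — meets; (g) 58 ≥ 51 — meets.
  The landlord carries Stage II.2; the tenant now bears the burden.
Stage II.3 (tenant, the balance of probabilities, weight is at least 51): (h) 51 ≥ 51 — meets; (i) 57 (landlord's 24 disregarded) ≥ 51 — meets.
  The tenant carries the last stage.
With every stage satisfied, the tenant prevails on this issue.
— Issue III —
At Stage III.1 the tenant must meet the preponderance of the evidence (weight is at least 49): on (j) the weight is 43, which does not reach 49, so (j) does not meet the standard.
  Not every element is met, so the tenant fails to carry Stage III.1.
So the landlord prevails on this issue.
Per-issue: Issue I → landlord; Issue II → tenant; Issue III → landlord. The tenant must prevail on a majority of issues; overall, the landlord prevails.

landlord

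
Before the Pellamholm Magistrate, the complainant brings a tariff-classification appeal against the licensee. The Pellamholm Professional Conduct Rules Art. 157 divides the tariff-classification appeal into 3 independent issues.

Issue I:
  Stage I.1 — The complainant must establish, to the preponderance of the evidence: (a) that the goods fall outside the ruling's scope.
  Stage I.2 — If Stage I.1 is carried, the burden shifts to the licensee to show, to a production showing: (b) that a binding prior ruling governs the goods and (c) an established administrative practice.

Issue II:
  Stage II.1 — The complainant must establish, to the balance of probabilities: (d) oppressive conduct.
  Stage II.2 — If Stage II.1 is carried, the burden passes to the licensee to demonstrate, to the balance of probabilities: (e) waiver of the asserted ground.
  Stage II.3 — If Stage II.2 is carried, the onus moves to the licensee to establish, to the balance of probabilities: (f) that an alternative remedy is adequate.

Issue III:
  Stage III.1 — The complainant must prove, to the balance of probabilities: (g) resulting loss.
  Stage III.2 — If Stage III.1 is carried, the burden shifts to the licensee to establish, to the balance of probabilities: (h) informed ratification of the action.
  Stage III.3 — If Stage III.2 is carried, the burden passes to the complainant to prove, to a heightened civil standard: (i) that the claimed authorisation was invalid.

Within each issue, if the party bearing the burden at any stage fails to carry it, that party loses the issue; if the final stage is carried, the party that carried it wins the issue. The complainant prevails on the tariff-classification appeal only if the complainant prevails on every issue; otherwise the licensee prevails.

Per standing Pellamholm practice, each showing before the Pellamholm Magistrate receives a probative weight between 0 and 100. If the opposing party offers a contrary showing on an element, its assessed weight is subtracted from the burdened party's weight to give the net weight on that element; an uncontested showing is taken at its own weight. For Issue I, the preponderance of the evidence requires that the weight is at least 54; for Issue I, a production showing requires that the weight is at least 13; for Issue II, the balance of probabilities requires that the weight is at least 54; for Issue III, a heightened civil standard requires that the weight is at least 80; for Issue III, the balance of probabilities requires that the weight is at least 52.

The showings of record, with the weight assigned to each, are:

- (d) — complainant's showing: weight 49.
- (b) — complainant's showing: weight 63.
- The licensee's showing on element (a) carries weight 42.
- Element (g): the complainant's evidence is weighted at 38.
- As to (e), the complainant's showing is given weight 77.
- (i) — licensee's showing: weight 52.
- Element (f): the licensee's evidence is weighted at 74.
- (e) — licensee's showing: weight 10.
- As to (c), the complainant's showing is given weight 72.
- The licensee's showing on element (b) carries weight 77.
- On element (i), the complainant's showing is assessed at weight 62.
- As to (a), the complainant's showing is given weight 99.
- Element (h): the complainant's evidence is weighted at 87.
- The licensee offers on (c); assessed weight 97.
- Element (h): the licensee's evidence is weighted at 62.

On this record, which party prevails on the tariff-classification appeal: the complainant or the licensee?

licensee

— Issue I —
At Stage I.1 the complainant must meet the preponderance of the evidence (weight is at least 54): on (a) the weight is 99 less the opposing 42 gives net 57, which does reach 54, so (a) meets the standard.
  Stage I.1 is satisfied; the onus moves to the licensee.
At Stage I.2 the licensee must meet a production showing (weight is at least 13): on (b) the weight is 77 less the opposing 63 gives net 14, ≥ 13, so (b) meets the standard; on (c) the weight is 97 less the opposing 72 gives net 25, ≥ 13, so (c) meets the standard.
  The licensee carries the last stage.
All stages carried — the licensee prevails on this issue.
— Issue II —
Stage II.1 (complainant, the balance of probabilities, weight is at least 54): (d) 49 < 54 — fails.
  Stage II.1 not carried; the complainant fails its burden.
The licensee prevails on this issue.
— Issue III —
At Stage III.1 the complainant must meet the balance of probabilities (weight is at least 52): on (g) the weight is 38, which does not reach 52, so (g) does not meet the standard.
  Stage III.1 not carried; the complainant fails its burden.
The analysis ends at Stage III.1; the licensee prevails on this issue.
Per-issue: Issue I → licensee; Issue II → licensee; Issue III → licensee. The complainant must prevail on every issue; overall, the licensee prevails.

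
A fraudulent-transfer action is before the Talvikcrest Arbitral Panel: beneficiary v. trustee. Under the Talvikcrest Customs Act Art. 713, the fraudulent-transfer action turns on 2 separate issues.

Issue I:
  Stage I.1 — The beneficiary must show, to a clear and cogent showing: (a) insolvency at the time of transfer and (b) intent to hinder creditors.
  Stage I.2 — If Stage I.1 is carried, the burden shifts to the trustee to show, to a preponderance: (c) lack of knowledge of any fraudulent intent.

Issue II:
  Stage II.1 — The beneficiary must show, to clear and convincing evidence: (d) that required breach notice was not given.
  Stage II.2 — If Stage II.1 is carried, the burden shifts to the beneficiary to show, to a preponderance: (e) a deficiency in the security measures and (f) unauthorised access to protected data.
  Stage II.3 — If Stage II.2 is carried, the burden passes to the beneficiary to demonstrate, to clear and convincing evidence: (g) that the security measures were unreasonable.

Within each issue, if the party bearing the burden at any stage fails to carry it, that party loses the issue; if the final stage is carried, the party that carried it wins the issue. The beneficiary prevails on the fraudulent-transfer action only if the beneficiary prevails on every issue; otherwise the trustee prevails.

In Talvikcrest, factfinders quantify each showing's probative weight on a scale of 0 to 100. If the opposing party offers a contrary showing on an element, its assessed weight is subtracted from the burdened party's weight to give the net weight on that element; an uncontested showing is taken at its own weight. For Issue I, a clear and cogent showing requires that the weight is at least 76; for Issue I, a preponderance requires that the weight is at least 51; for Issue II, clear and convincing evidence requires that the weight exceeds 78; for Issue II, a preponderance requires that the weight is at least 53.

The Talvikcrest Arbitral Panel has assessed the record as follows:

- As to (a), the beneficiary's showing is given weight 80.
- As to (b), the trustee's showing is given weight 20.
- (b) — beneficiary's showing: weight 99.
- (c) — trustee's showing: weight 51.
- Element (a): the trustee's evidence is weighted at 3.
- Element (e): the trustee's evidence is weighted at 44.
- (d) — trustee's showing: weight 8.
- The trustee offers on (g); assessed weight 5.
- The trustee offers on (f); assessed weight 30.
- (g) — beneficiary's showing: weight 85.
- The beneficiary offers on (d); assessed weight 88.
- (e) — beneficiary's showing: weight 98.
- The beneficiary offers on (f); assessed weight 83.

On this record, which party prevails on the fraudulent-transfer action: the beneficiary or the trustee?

trustee

— Issue I —
Stage I.1 — burden on beneficiary; standard: a clear and cogent showing (weight is at least 76).
    (a): 80 − 3 = 77 ≥ 76 [met]
    (b): 99 − 20 = 79 ≥ 76 [met]
  Stage I.1 carried; the burden shifts to the trustee.
Stage I.2 — burden on trustee; standard: a preponderance (weight is at least 51).
    (c): 51 ≥ 51 [met]
  Stage I.2 carried; the final stage is satisfied.
Every stage carried; the trustee prevails on this issue.
— Issue II —
Stage II.1 — burden on beneficiary; standard: clear and convincing evidence (weight exceeds 78).
    (d): 88 − 8 = 80 > 78 [met]
  Stage II.1 carried; the burden remains with the beneficiary.
Stage II.2 — burden on beneficiary; standard: a preponderance (weight is at least 53).
    (e): 98 − 44 = 54 ≥ 53 [met]
    (f): 83 − 30 = 53 ≥ 53 [met]
  Stage II.2 carried; the burden remains with the beneficiary.
Stage II.3 — burden on beneficiary; standard: clear and convincing evidence (weight exceeds 78).
    (g): 85 − 5 = 80 > 78 [met]
  Stage II.3 carried; the final stage is satisfied.
All stages carried — the beneficiary prevails on this issue.
Per-issue: Issue I → trustee; Issue II → beneficiary. The beneficiary must prevail on every issue; overall, the trustee prevails.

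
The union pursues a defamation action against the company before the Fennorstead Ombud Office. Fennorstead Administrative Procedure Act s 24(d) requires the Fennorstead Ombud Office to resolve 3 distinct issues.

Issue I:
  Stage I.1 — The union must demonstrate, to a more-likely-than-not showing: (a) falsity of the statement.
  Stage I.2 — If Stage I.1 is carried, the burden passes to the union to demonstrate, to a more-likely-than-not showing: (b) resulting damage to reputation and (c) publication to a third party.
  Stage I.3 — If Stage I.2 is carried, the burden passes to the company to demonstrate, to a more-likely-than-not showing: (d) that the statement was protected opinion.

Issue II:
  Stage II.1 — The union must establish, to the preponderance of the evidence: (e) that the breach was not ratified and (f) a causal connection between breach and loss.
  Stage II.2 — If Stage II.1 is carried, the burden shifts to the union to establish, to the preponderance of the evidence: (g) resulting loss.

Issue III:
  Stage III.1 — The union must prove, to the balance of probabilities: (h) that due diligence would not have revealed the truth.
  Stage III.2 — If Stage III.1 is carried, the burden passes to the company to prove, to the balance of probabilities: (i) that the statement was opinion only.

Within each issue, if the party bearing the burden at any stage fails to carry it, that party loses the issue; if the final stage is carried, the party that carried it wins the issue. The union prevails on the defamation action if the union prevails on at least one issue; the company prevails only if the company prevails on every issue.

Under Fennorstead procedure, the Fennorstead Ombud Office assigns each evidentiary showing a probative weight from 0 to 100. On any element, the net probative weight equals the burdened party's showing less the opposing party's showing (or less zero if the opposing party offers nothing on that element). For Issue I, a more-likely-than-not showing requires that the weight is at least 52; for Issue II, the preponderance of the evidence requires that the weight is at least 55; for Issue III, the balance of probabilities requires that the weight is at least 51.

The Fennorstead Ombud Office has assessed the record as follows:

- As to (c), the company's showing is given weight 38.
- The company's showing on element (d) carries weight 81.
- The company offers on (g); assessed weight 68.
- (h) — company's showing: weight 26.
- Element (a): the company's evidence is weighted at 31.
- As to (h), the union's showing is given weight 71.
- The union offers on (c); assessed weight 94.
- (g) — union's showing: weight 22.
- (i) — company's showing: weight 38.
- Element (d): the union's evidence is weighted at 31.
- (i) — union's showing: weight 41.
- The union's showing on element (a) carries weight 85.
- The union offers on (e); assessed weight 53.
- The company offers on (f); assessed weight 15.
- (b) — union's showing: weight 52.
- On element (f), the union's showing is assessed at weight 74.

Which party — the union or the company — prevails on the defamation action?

union

— Issue I —
At Stage I.1 the union must meet a more-likely-than-not showing (weight is at least 52): on (a) the weight is 85 less the opposing 31 gives net 54, ≥ 52, so (a) meets the standard.
  All elements met. The union retains the burden for Stage I.2.
At Stage I.2 the union must meet a more-likely-than-not showing (weight is at least 52): on (b) the weight is 52, which does reach 52, so (b) meets the standard; on (c) the weight is 94 less the opposing 38 gives net 56, ≥ 52, so (c) meets the standard.
  Stage I.2 carried; the burden shifts to the company.
At Stage I.3 the company must meet a more-likely-than-not showing (weight is at least 52): on (d) the weight is 81 less the opposing 31 gives net 50, < 52, so (d) does not meet the standard.
  The company does not carry Stage I.3.
The analysis ends at Stage I.3; the union prevails on this issue.
— Issue II —
At Stage II.1 the union must meet the preponderance of the evidence (weight is at least 55): on (e) the weight is 53, which does not reach 55, so (e) does not meet the standard; on (f) the weight is 74 less the opposing 15 gives net 59, which does reach 55, so (f) meets the standard.
  The union does not carry Stage II.1.
So the company prevails on this issue.
— Issue III —
At Stage III.1 the union must meet the balance of probabilities (weight is at least 51): on (h) the weight is 71 less the opposing 26 gives net 45, which does not reach 51, so (h) does not meet the standard.
  The union does not carry Stage III.1.
So the company prevails on this issue.
Per-issue: Issue I → union; Issue II → company; Issue III → company. The union must prevail on at least one issue; overall, the union prevails.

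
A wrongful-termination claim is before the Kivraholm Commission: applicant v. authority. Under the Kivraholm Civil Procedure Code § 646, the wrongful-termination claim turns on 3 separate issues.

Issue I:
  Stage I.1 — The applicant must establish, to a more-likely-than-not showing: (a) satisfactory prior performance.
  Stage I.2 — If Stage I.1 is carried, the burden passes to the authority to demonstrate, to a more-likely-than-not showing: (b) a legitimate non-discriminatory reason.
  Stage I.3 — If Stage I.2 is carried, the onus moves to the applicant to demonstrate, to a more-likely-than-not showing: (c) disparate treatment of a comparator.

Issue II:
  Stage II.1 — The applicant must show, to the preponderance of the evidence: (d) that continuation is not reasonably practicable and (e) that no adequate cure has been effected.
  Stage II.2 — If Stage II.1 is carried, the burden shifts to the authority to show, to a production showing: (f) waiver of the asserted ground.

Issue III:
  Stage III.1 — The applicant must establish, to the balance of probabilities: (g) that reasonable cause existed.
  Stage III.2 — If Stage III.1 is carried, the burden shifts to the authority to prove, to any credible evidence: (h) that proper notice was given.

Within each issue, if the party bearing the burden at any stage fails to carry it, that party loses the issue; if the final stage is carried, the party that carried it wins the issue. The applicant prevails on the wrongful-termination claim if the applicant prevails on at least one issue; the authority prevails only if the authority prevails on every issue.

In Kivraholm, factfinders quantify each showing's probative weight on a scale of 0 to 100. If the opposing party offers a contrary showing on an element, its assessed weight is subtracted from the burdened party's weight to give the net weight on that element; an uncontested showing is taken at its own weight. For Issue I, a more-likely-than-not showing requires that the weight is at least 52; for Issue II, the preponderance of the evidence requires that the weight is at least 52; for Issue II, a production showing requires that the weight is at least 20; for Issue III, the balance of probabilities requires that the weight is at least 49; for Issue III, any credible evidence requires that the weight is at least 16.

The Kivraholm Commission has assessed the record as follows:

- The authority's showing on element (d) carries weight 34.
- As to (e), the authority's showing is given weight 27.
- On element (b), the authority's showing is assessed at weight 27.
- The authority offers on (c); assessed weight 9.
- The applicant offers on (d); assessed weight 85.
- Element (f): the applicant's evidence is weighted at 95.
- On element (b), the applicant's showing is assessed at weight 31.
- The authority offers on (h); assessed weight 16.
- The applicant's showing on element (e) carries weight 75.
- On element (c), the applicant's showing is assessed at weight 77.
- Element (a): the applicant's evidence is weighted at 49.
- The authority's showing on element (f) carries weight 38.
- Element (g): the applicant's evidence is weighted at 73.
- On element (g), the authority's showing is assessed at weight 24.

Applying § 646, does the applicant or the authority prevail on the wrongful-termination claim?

— Issue I —
Stage I.1 (applicant, a more-likely-than-not showing, weight is at least 52): (a) 49 < 52 — fails.
  Not every element is met, so the applicant fails to carry Stage I.1.
The authority prevails on this issue.
— Issue II —
Stage II.1 — burden on applicant; standard: the preponderance of the evidence (weight is at least 52).
    (d): 85 − 34 = 51 < 52 [not met]
    (e): 75 − 27 = 48 < 52 [not met]
  Stage II.1 not carried; the applicant fails its burden.
The analysis ends at Stage II.1; the authority prevails on this issue.
— Issue III —
Stage III.1 — burden on applicant; standard: the balance of probabilities (weight is at least 49).
    (g): 73 − 24 = 49 ≥ 49 [met]
  The applicant carries Stage III.1; the authority now bears the burden.
Stage III.2 — burden on authority; standard: any credible evidence (weight is at least 16).
    (h): 16 ≥ 16 [met]
  All elements met at the final stage.
All stages carried — the authority prevails on this issue.
Per-issue: Issue I → authority; Issue II → authority; Issue III → authority. The applicant must prevail on at least one issue; overall, the authority prevails.

authority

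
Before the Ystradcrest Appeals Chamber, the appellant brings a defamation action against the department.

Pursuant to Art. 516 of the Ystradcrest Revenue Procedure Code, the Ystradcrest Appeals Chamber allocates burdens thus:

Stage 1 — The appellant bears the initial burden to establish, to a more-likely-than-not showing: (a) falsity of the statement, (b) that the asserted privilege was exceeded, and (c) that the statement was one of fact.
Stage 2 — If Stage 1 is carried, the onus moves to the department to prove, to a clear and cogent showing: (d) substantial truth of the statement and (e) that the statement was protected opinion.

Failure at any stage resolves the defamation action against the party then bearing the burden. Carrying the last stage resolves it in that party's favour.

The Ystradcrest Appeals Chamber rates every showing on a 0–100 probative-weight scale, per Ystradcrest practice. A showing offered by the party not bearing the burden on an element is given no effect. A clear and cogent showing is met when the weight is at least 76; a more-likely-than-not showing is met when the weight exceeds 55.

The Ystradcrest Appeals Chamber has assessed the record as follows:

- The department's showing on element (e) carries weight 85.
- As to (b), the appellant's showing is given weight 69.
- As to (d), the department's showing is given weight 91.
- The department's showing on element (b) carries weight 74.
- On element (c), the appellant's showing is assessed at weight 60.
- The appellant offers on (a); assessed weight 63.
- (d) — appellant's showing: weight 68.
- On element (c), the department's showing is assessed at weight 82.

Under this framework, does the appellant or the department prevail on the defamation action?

At Stage 1 the appellant must meet a more-likely-than-not showing (weight exceeds 55): on (a) the weight is 63, > 55, so (a) meets the standard; on (b) the weight is 69 (the department's 74 is given no effect), which does exceed 55, so (b) meets the standard; on (c) the weight is 60 (the department's 82 is given no effect), which does exceed 55, so (c) meets the standard.
  Stage 1 carried; the burden shifts to the department.
At Stage 2 the department must meet a clear and cogent showing (weight is at least 76): on (d) the weight is 91 (the appellant's 68 is given no effect), which does reach 76, so (d) meets the standard; on (e) the weight is 85, which does reach 76, so (e) meets the standard.
  The department carries the last stage.
Every stage carried; the department prevails.

department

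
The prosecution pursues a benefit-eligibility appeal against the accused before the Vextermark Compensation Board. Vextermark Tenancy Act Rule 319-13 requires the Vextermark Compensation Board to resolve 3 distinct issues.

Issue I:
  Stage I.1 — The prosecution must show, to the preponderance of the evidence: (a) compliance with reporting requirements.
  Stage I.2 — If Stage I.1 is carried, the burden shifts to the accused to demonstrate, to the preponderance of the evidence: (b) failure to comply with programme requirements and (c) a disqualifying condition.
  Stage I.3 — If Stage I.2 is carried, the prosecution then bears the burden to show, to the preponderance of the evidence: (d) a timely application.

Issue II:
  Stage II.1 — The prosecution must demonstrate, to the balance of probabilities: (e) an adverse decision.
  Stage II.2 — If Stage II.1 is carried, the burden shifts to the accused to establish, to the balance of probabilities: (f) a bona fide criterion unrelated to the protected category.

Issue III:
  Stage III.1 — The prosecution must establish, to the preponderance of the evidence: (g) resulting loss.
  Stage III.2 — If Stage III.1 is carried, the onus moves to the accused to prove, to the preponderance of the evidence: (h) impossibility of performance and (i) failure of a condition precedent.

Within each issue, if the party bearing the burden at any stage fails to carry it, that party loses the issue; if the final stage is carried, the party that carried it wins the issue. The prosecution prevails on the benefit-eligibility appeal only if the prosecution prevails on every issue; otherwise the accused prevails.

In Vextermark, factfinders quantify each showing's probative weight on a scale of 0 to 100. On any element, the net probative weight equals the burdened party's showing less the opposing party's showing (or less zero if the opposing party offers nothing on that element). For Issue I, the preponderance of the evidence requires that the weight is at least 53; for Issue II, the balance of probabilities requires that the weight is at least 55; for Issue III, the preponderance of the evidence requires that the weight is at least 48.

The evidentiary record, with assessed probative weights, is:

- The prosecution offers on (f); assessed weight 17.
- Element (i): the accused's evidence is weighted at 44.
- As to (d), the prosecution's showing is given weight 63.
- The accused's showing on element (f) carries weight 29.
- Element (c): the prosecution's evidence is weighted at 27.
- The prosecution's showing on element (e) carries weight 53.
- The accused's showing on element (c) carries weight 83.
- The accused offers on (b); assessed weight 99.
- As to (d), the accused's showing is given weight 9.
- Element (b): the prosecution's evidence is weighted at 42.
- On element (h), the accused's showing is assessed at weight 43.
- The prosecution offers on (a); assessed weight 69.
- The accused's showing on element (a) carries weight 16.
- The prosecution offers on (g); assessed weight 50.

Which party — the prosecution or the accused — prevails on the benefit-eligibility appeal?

— Issue I —
At Stage I.1 the prosecution must meet the preponderance of the evidence (weight is at least 53): on (a) the weight is 69 less the opposing 16 gives net 53, which does reach 53, so (a) meets the standard.
  All elements met. The burden passes to the accused.
At Stage I.2 the accused must meet the preponderance of the evidence (weight is at least 53): on (b) the weight is 99 less the opposing 42 gives net 57, which does reach 53, so (b) meets the standard; on (c) the weight is 83 less the opposing 27 gives net 56, which does reach 53, so (c) meets the standard.
  Stage I.2 carried; the burden shifts to the prosecution.
At Stage I.3 the prosecution must meet the preponderance of the evidence (weight is at least 53): on (d) the weight is 63 less the opposing 9 gives net 54, ≥ 53, so (d) meets the standard.
  Stage I.3 carried; the final stage is satisfied.
All stages carried — the prosecution prevails on this issue.
— Issue II —
Stage II.1 — burden on prosecution; standard: the balance of probabilities (weight is at least 55).
    (e): 53 < 55 [not met]
  Not every element is met, so the prosecution fails to carry Stage II.1.
The accused prevails on this issue.
— Issue III —
At Stage III.1 the prosecution must meet the preponderance of the evidence (weight is at least 48): on (g) the weight is 50, ≥ 48, so (g) meets the standard.
  The prosecution carries Stage III.1; the accused now bears the burden.
At Stage III.2 the accused must meet the preponderance of the evidence (weight is at least 48): on (h) the weight is 43, < 48, so (h) does not meet the standard; on (i) the weight is 44, which does not reach 48, so (i) does not meet the standard.
  Stage III.2 not carried; the accused fails its burden.
So the prosecution prevails on this issue.
Per-issue: Issue I → prosecution; Issue II → accused; Issue III → prosecution. The prosecution must prevail on every issue; overall, the accused prevails.

accused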